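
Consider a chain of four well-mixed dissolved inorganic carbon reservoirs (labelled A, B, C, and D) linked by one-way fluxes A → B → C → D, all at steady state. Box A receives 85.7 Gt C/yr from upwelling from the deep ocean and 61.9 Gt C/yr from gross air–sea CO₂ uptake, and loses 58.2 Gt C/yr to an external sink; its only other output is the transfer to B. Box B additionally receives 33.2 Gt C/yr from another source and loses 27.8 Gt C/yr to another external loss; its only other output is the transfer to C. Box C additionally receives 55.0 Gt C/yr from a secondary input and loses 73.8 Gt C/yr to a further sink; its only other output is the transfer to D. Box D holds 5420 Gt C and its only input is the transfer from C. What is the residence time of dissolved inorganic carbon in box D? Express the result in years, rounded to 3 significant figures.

71.3 yr

Box A: F(A→B) = (85.7 + 61.9) − 58.2 = 89.400 Gt C/yr.
Box B: F(B→C) = (89.400 + 33.2) − 27.8 = 94.800 Gt C/yr.
Box C: F(C→D) = (94.800 + 55.0) − 73.8 = 76.000 Gt C/yr.
Box D throughput = its input = 76.000 Gt C/yr; τ = 5420 / 76.000 = 71.32 yr.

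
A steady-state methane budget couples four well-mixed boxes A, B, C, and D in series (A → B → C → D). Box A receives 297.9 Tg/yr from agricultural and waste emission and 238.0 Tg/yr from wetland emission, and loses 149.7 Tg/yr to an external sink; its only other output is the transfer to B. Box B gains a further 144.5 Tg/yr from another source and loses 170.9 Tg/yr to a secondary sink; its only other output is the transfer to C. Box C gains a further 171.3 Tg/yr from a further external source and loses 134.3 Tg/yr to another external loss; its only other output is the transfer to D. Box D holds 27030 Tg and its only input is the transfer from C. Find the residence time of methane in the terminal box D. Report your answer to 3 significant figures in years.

Box A: F(A→B) = (297.9 + 238.0) − 149.7 = 386.20 Tg/yr.
Box B: F(B→C) = (386.20 + 144.5) − 170.9 = 359.80 Tg/yr.
Box C: F(C→D) = (359.80 + 171.3) − 134.3 = 396.80 Tg/yr.
Box D throughput = its input = 396.80 Tg/yr; τ = 27030 / 396.80 = 68.12 yr.

68.1 yr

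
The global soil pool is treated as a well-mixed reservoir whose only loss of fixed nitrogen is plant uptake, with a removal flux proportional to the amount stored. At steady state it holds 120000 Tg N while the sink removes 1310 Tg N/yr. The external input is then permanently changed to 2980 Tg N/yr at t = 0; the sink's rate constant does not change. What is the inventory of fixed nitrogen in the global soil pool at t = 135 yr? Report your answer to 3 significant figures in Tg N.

238000 Tg N

The sink rate constant is k = F₀/M₀ = 1310/120000 = 0.01092 yr⁻¹.
Solving dM/dt = F₁ − kM with M(0) = M₀ gives M(t) = F₁/k + (M₀ − F₁/k)·e^(−kt).
F₁/k = 2980/0.01092 = 272980 Tg N; kt = 0.01092 × 135 = 1.474, e^(−kt) = 0.2291.
M(135) = 272980 + (120000 − 272980) × 0.2291 = 272980 − 35040 = 237940 Tg N.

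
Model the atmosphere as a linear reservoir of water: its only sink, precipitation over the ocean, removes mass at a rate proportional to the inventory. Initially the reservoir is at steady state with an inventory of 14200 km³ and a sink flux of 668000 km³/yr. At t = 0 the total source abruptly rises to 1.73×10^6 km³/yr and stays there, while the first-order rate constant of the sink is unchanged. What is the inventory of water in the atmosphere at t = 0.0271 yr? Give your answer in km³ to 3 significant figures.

30500 km³

τ = M₀/F₀ = 14200/668000 = 0.02126 yr; rate constant k = 1/τ.
New steady state M_∞ = F₁/k = F₁·τ = 1.73×10^6 × 0.02126 = 36775 km³.
M(t) = M_∞ + (M₀ − M_∞)·e^(−t/τ); t/τ = 0.0271/0.02126 = 1.275, so e^(−t/τ) = 0.2795.
M(t) = 36775 − 22580 × 0.2795 = 30466 km³.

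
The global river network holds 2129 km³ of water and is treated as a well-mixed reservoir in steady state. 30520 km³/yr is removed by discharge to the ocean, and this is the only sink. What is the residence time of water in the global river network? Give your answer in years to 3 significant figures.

τ = M / F = 2129 / 30520 = 0.06976 yr.

0.0698 yr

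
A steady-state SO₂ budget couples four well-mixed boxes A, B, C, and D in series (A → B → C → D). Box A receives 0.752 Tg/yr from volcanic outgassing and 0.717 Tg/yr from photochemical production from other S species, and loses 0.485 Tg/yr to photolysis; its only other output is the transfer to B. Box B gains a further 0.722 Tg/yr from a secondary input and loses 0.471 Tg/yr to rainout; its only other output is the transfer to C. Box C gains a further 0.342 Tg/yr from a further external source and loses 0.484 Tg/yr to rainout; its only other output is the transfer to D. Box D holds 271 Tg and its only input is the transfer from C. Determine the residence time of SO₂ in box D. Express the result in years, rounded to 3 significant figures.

Box A: F(A→B) = (0.752 + 0.717) − 0.485 = 0.98400 Tg/yr.
Box B: F(B→C) = (0.98400 + 0.722) − 0.471 = 1.2350 Tg/yr.
Box C: F(C→D) = (1.2350 + 0.342) − 0.484 = 1.0930 Tg/yr.
Box D throughput = its input = 1.0930 Tg/yr; τ = 271 / 1.0930 = 247.9 yr.

248 yr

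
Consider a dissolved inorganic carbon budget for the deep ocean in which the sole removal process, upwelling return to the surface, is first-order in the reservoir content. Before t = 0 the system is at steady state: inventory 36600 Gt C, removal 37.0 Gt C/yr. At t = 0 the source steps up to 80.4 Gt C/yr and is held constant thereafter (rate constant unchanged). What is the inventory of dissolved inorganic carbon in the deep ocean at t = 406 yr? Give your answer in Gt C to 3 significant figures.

51100 Gt C

τ = M₀/F₀ = 36600/37.0 = 989.2 yr; rate constant k = 1/τ.
New steady state M_∞ = F₁/k = F₁·τ = 80.4 × 989.2 = 79531 Gt C.
M(t) = M_∞ + (M₀ − M_∞)·e^(−t/τ); t/τ = 406/989.2 = 0.4104, so e^(−t/τ) = 0.6634.
M(t) = 79531 − 42930 × 0.6634 = 51052 Gt C.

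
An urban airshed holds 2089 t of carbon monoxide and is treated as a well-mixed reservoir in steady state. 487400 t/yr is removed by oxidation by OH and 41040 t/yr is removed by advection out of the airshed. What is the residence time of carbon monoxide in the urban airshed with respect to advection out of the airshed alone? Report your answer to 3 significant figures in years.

Residence time with respect to a single sink: τ = M / F_sink.
τ = 2089 / 41040 = 0.05090 yr.

0.0509 yr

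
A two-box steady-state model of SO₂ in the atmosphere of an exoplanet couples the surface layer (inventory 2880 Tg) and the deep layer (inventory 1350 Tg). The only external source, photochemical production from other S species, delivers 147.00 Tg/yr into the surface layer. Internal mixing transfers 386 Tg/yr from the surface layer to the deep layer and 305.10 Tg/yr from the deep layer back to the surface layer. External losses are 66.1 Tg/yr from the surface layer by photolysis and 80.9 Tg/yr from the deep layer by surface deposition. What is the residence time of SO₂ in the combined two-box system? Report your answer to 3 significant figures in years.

28.8 yr

Treat the two boxes together as one reservoir: the mixing fluxes between them are internal recycling, so τ = ΣM / Σ(external losses).
M_total = 2880 + 1350 = 4230.0 Tg.
ΣF_external_out = 66.1 + 80.9 = 147.00 Tg/yr.
τ = M_total / ΣF_ext = 4230.0 / 147.00 = 28.78 yr.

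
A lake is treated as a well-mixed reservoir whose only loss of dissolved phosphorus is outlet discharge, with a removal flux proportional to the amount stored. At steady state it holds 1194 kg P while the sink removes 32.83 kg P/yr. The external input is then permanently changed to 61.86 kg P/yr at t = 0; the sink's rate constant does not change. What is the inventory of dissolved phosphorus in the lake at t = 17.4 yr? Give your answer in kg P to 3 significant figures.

1600 kg P

Residence time τ = M₀/F₀ = 36.37 yr. The eventual steady state is M_∞ = M₀·(F₁/F₀) = 1194 × 61.86/32.83 = 2249.8 kg P.
The anomaly ΔM(t) = M(t) − M_∞ decays as ΔM₀·e^(−t/τ) with ΔM₀ = 1194 − 2249.8 = −1056 kg P.
At t = 17.4 yr, e^(−t/τ) = e^(−0.4784) = 0.6198, so ΔM = −654.3 kg P and M = 2249.8 − 654.3 = 1595.5 kg P.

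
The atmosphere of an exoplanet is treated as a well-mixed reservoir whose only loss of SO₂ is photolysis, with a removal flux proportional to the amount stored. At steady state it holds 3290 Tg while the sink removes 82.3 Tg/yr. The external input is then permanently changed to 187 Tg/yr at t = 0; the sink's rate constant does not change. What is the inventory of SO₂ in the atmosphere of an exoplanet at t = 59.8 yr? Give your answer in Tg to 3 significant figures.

6540 Tg

τ = M₀/F₀ = 3290/82.3 = 39.98 yr; rate constant k = 1/τ.
New steady state M_∞ = F₁/k = F₁·τ = 187 × 39.98 = 7475.5 Tg.
M(t) = M_∞ + (M₀ − M_∞)·e^(−t/τ); t/τ = 59.8/39.98 = 1.496, so e^(−t/τ) = 0.2240.
M(t) = 7475.5 − 4185 × 0.2240 = 6537.7 Tg.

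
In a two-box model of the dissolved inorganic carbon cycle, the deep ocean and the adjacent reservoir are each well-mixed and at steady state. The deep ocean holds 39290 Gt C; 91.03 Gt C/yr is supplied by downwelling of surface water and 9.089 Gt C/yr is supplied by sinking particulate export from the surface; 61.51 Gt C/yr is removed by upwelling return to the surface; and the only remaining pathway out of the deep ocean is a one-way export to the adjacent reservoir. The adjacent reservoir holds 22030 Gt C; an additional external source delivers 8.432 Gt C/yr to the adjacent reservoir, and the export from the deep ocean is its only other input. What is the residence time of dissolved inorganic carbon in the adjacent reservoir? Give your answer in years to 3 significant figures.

468 yr

Balance the deep ocean: ΣF_in = 91.03 + 9.089 = 100.12 Gt C/yr.
Export to the adjacent reservoir = ΣF_in − (61.51) = 38.609 Gt C/yr.
Total input to the adjacent reservoir = 38.609 + 8.432 = 47.041 Gt C/yr; at steady state this equals its total output.
τ = M / F = 22030 / 47.041 = 468.3 yr.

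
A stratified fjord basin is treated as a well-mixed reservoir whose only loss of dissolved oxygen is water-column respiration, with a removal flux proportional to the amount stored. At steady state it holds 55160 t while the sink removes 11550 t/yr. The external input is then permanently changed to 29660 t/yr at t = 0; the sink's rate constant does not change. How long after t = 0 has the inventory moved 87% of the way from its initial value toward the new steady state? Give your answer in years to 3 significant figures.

9.74 yr

τ = M₀/F₀ = 55160/11550 = 4.776 yr.
The remaining gap fraction is e^(−t/τ); 87% covered ⇒ e^(−t/τ) = 0.130.
t = −τ ln(0.130) = 4.776 × 2.040 = 9.744 yr.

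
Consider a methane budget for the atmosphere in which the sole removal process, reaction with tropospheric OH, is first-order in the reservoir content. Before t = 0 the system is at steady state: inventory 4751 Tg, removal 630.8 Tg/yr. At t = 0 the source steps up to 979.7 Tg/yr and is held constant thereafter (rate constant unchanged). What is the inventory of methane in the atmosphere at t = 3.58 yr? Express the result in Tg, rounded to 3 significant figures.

The sink rate constant is k = F₀/M₀ = 630.8/4751 = 0.1328 yr⁻¹.
Solving dM/dt = F₁ − kM with M(0) = M₀ gives M(t) = F₁/k + (M₀ − F₁/k)·e^(−kt).
F₁/k = 979.7/0.1328 = 7378.8 Tg; kt = 0.1328 × 3.58 = 0.4753, e^(−kt) = 0.6217.
M(3.58) = 7378.8 + (4751 − 7378.8) × 0.6217 = 7378.8 − 1634 = 5745.1 Tg.

5750 Tg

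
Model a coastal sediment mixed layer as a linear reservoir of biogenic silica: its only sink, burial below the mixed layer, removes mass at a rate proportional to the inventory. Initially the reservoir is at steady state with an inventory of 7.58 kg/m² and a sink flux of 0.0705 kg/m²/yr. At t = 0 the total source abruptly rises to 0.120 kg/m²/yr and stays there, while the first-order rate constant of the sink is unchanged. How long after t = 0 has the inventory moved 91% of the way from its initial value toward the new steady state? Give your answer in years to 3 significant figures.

259 yr

τ = M₀/F₀ = 7.58/0.0705 = 107.5 yr.
The remaining gap fraction is e^(−t/τ); 91% covered ⇒ e^(−t/τ) = 0.0900.
t = −τ ln(0.0900) = 107.5 × 2.408 = 258.9 yr.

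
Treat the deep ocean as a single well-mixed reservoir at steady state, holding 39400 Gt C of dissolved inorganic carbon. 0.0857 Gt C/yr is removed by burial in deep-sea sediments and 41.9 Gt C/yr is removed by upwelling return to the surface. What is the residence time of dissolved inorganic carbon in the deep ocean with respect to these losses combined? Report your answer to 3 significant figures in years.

938 yr

Total removal = 0.08570 + 41.90 = 41.986 Gt C/yr.
τ = M / ΣF_out = 39400 / 41.986 = 938.4 yr.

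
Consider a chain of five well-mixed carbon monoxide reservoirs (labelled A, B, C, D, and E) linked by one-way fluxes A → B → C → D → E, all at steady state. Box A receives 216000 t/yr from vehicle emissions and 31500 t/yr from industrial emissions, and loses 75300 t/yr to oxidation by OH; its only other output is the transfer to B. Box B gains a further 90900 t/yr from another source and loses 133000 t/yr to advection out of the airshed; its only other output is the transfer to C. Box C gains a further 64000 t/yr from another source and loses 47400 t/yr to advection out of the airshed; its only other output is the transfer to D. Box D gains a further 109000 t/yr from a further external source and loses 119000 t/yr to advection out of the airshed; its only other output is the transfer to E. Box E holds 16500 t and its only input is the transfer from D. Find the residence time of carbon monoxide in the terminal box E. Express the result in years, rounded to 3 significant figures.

Box A: F(A→B) = (216000 + 31500) − 75300 = 172200 t/yr.
Box B: F(B→C) = (172200 + 90900) − 133000 = 130100 t/yr.
Box C: F(C→D) = (130100 + 64000) − 47400 = 146700 t/yr.
Box D: F(D→E) = (146700 + 109000) − 119000 = 136700 t/yr.
Box E throughput = its input = 136700 t/yr; τ = 16500 / 136700 = 0.1207 yr.

0.121 yr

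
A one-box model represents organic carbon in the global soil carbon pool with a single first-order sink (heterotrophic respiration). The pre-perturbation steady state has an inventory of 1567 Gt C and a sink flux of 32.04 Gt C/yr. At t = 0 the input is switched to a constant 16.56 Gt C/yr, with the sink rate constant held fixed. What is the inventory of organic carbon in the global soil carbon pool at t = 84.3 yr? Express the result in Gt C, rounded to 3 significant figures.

945 Gt C

Residence time τ = M₀/F₀ = 48.91 yr. The eventual steady state is M_∞ = M₀·(F₁/F₀) = 1567 × 16.56/32.04 = 809.91 Gt C.
The anomaly ΔM(t) = M(t) − M_∞ decays as ΔM₀·e^(−t/τ) with ΔM₀ = 1567 − 809.91 = 757.1 Gt C.
At t = 84.3 yr, e^(−t/τ) = e^(−1.724) = 0.1784, so ΔM = 135.1 Gt C and M = 809.91 + 135.1 = 944.98 Gt C.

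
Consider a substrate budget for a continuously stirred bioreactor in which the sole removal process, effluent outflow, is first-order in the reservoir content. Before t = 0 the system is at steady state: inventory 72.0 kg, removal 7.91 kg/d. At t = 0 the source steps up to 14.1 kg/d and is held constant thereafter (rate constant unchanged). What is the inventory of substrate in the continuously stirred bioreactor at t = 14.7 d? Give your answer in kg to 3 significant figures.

τ = M₀/F₀ = 72.0/7.91 = 9.102 d; rate constant k = 1/τ.
New steady state M_∞ = F₁/k = F₁·τ = 14.1 × 9.102 = 128.34 kg.
M(t) = M_∞ + (M₀ − M_∞)·e^(−t/τ); t/τ = 14.7/9.102 = 1.615, so e^(−t/τ) = 0.1989.
M(t) = 128.34 − 56.34 × 0.1989 = 117.14 kg.

117 kg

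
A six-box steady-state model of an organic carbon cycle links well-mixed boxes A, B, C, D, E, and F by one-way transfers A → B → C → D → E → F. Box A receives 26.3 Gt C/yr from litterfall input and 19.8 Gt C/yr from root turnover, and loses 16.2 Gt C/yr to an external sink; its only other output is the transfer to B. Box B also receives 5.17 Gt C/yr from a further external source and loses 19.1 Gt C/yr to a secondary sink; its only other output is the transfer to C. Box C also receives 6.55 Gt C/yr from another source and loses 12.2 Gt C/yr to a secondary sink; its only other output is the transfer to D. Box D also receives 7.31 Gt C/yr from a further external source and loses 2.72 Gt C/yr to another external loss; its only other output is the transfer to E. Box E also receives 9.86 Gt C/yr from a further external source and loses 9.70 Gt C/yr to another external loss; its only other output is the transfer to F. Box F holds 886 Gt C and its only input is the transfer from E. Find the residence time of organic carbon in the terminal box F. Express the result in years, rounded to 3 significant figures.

Box A: F(A→B) = (26.3 + 19.8) − 16.2 = 29.900 Gt C/yr.
Box B: F(B→C) = (29.900 + 5.17) − 19.1 = 15.970 Gt C/yr.
Box C: F(C→D) = (15.970 + 6.55) − 12.2 = 10.320 Gt C/yr.
Box D: F(D→E) = (10.320 + 7.31) − 2.72 = 14.910 Gt C/yr.
Box E: F(E→F) = (14.910 + 9.86) − 9.70 = 15.070 Gt C/yr.
Box F throughput = its input = 15.070 Gt C/yr; τ = 886 / 15.070 = 58.79 yr.

58.8 yr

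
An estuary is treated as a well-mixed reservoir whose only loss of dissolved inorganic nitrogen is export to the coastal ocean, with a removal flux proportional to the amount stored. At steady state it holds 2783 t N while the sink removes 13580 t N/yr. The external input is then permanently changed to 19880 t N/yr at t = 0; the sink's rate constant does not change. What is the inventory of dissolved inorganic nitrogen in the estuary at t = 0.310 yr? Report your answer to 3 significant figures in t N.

The sink rate constant is k = F₀/M₀ = 13580/2783 = 4.880 yr⁻¹.
Solving dM/dt = F₁ − kM with M(0) = M₀ gives M(t) = F₁/k + (M₀ − F₁/k)·e^(−kt).
F₁/k = 19880/4.880 = 4074.1 t N; kt = 4.880 × 0.310 = 1.513, e^(−kt) = 0.2203.
M(0.310) = 4074.1 + (2783 − 4074.1) × 0.2203 = 4074.1 − 284.4 = 3789.6 t N.

3790 t N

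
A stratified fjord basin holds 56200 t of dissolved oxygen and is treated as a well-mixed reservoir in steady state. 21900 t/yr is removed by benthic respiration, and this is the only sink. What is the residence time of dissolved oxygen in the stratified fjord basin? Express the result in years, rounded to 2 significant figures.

2.6 yr

τ = M / F = 56200 / 21900 = 2.566 yr.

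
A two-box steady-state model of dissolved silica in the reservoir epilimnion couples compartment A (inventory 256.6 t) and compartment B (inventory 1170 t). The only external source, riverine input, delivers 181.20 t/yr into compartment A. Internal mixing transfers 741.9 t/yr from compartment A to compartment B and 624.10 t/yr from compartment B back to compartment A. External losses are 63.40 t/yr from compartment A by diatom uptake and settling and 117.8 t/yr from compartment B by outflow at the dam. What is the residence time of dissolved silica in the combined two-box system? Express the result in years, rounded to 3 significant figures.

7.87 yr

For the system as a whole, the A↔B exchange is internal and contributes nothing to the throughput; only the external sinks remove mass.
M_total = 256.6 + 1170 = 1426.6 t.
ΣF_external_out = 63.40 + 117.8 = 181.20 t/yr.
τ = M_total / ΣF_ext = 1426.6 / 181.20 = 7.873 yr.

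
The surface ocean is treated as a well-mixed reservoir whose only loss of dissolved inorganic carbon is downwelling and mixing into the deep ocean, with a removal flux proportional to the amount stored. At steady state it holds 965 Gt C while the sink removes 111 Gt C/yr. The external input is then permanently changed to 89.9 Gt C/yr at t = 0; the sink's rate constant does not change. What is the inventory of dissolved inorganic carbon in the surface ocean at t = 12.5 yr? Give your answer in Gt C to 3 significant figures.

825 Gt C

τ = M₀/F₀ = 965/111 = 8.694 yr; rate constant k = 1/τ.
New steady state M_∞ = F₁/k = F₁·τ = 89.9 × 8.694 = 781.56 Gt C.
M(t) = M_∞ + (M₀ − M_∞)·e^(−t/τ); t/τ = 12.5/8.694 = 1.438, so e^(−t/τ) = 0.2374.
M(t) = 781.56 + 183.4 × 0.2374 = 825.12 Gt C.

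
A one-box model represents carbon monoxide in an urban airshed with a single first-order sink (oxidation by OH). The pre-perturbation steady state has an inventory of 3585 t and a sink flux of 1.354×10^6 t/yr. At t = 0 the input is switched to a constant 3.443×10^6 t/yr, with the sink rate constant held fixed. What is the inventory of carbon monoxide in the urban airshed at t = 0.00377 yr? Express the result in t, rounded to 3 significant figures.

7780 t

τ = M₀/F₀ = 3585/1.354×10^6 = 0.002648 yr; rate constant k = 1/τ.
New steady state M_∞ = F₁/k = F₁·τ = 3.443×10^6 × 0.002648 = 9116.1 t.
M(t) = M_∞ + (M₀ − M_∞)·e^(−t/τ); t/τ = 0.00377/0.002648 = 1.424, so e^(−t/τ) = 0.2408.
M(t) = 9116.1 − 5531 × 0.2408 = 7784.3 t.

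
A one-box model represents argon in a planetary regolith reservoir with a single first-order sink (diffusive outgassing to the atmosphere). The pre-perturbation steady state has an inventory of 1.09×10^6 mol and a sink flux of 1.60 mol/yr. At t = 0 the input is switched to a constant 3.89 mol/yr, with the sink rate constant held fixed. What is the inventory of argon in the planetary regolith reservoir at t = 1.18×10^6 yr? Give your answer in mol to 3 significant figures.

2.37×10^6 mol

Residence time τ = M₀/F₀ = 681200 yr. The eventual steady state is M_∞ = M₀·(F₁/F₀) = 1.09×10^6 × 3.89/1.60 = 2.6501×10^6 mol.
The anomaly ΔM(t) = M(t) − M_∞ decays as ΔM₀·e^(−t/τ) with ΔM₀ = 1.09×10^6 − 2.6501×10^6 = −1.560×10^6 mol.
At t = 1.18×10^6 yr, e^(−t/τ) = e^(−1.732) = 0.1769, so ΔM = −276000 mol and M = 2.6501×10^6 − 276000 = 2.3741×10^6 mol.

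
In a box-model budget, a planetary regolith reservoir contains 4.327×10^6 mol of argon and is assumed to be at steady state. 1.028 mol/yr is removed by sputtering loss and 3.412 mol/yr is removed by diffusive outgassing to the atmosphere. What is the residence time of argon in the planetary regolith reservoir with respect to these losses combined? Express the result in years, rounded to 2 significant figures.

970000 yr

Total removal = 1.028 + 3.412 = 4.4400 mol/yr.
τ = M / ΣF_out = 4.327×10^6 / 4.4400 = 974500 yr.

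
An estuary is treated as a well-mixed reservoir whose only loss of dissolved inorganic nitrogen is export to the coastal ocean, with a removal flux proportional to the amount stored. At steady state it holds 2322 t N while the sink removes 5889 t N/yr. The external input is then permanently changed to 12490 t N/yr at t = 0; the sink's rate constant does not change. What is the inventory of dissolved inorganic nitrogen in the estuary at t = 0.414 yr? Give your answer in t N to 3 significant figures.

Residence time τ = M₀/F₀ = 0.3943 yr. The eventual steady state is M_∞ = M₀·(F₁/F₀) = 2322 × 12490/5889 = 4924.7 t N.
The anomaly ΔM(t) = M(t) − M_∞ decays as ΔM₀·e^(−t/τ) with ΔM₀ = 2322 − 4924.7 = −2603 t N.
At t = 0.414 yr, e^(−t/τ) = e^(−1.050) = 0.3499, so ΔM = −910.8 t N and M = 4924.7 − 910.8 = 4013.9 t N.

4010 t N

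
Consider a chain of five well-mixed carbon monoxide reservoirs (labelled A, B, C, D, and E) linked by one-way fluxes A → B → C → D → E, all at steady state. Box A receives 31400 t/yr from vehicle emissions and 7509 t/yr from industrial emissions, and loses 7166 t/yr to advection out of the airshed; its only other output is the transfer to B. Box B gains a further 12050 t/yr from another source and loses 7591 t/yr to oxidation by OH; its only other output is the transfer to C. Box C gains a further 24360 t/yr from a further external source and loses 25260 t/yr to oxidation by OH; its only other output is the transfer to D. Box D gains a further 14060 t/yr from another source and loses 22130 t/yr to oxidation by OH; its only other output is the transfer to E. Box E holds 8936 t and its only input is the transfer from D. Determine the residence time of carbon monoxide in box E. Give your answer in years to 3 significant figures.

Box A: F(A→B) = (31400 + 7509) − 7166 = 31743 t/yr.
Box B: F(B→C) = (31743 + 12050) − 7591 = 36202 t/yr.
Box C: F(C→D) = (36202 + 24360) − 25260 = 35302 t/yr.
Box D: F(D→E) = (35302 + 14060) − 22130 = 27232 t/yr.
Box E throughput = its input = 27232 t/yr; τ = 8936 / 27232 = 0.3281 yr.

0.328 yr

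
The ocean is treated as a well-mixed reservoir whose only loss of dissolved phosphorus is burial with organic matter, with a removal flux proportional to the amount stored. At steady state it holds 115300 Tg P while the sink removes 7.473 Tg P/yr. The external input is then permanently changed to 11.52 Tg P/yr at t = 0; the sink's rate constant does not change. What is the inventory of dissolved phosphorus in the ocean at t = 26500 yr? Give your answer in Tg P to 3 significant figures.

Residence time τ = M₀/F₀ = 15430 yr. The eventual steady state is M_∞ = M₀·(F₁/F₀) = 115300 × 11.52/7.473 = 177740 Tg P.
The anomaly ΔM(t) = M(t) − M_∞ decays as ΔM₀·e^(−t/τ) with ΔM₀ = 115300 − 177740 = −62440 Tg P.
At t = 26500 yr, e^(−t/τ) = e^(−1.718) = 0.1795, so ΔM = −11210 Tg P and M = 177740 − 11210 = 166530 Tg P.

167000 Tg P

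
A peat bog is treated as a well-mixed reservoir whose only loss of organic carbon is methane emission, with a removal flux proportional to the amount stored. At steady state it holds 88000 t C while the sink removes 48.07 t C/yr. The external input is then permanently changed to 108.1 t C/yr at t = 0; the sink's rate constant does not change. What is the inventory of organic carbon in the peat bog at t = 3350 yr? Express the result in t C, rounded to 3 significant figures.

180000 t C

The sink rate constant is k = F₀/M₀ = 48.07/88000 = 0.0005462 yr⁻¹.
Solving dM/dt = F₁ − kM with M(0) = M₀ gives M(t) = F₁/k + (M₀ − F₁/k)·e^(−kt).
F₁/k = 108.1/0.0005462 = 197890 t C; kt = 0.0005462 × 3350 = 1.830, e^(−kt) = 0.1604.
M(3350) = 197890 + (88000 − 197890) × 0.1604 = 197890 − 17630 = 180270 t C.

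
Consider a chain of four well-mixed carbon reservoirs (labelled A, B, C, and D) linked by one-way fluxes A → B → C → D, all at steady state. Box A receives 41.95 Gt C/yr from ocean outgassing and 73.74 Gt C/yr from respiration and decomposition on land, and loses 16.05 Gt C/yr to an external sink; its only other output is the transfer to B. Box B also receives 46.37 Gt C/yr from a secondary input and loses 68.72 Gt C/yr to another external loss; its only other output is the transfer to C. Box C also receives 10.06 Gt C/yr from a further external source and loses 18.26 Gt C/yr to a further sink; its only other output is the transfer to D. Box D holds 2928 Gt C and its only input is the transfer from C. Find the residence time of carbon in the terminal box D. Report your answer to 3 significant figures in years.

42.4 yr

Box A: F(A→B) = (41.95 + 73.74) − 16.05 = 99.640 Gt C/yr.
Box B: F(B→C) = (99.640 + 46.37) − 68.72 = 77.290 Gt C/yr.
Box C: F(C→D) = (77.290 + 10.06) − 18.26 = 69.090 Gt C/yr.
Box D throughput = its input = 69.090 Gt C/yr; τ = 2928 / 69.090 = 42.38 yr.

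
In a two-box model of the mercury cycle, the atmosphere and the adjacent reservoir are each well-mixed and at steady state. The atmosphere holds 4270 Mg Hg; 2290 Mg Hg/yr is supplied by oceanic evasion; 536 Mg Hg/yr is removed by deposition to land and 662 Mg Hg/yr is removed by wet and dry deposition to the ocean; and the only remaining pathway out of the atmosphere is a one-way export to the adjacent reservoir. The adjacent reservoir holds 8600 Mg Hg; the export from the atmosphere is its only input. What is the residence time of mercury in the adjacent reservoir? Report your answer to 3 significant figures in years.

7.88 yr

Balance the atmosphere: ΣF_in = 2290.0 Mg Hg/yr.
Export to the adjacent reservoir = ΣF_in − (536 + 662) = 1092.0 Mg Hg/yr.
At steady state the output of the adjacent reservoir equals its input, 1092.0 Mg Hg/yr.
τ = M / F = 8600 / 1092.0 = 7.875 yr.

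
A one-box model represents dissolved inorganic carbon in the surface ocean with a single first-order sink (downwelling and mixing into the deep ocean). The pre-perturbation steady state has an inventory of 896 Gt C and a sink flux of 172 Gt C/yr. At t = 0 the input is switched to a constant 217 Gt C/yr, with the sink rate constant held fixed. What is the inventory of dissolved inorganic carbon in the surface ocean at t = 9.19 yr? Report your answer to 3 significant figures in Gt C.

The sink rate constant is k = F₀/M₀ = 172/896 = 0.1920 yr⁻¹.
Solving dM/dt = F₁ − kM with M(0) = M₀ gives M(t) = F₁/k + (M₀ − F₁/k)·e^(−kt).
F₁/k = 217/0.1920 = 1130.4 Gt C; kt = 0.1920 × 9.19 = 1.764, e^(−kt) = 0.1713.
M(9.19) = 1130.4 + (896 − 1130.4) × 0.1713 = 1130.4 − 40.16 = 1090.3 Gt C.

1090 Gt C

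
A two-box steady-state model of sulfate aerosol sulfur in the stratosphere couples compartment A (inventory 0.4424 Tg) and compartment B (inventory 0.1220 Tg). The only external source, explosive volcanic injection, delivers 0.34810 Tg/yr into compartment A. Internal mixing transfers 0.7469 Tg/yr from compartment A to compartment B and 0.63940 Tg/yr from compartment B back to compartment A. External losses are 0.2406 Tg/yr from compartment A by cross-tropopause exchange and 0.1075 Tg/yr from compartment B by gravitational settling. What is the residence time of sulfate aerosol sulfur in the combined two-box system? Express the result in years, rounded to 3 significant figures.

Treat the two boxes together as one reservoir: the mixing fluxes between them are internal recycling, so τ = ΣM / Σ(external losses).
M_total = 0.4424 + 0.1220 = 0.56440 Tg.
ΣF_external_out = 0.2406 + 0.1075 = 0.34810 Tg/yr.
τ = M_total / ΣF_ext = 0.56440 / 0.34810 = 1.621 yr.

1.62 yr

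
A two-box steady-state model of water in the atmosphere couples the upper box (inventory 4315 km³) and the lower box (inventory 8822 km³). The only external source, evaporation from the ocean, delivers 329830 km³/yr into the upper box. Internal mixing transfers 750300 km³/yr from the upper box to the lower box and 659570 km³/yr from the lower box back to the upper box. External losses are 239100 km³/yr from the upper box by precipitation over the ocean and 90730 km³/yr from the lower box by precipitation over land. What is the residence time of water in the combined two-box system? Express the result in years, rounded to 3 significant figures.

Treat the two boxes together as one reservoir: the mixing fluxes between them are internal recycling, so τ = ΣM / Σ(external losses).
M_total = 4315 + 8822 = 13137 km³.
ΣF_external_out = 239100 + 90730 = 329830 km³/yr.
τ = M_total / ΣF_ext = 13137 / 329830 = 0.03983 yr.

0.0398 yr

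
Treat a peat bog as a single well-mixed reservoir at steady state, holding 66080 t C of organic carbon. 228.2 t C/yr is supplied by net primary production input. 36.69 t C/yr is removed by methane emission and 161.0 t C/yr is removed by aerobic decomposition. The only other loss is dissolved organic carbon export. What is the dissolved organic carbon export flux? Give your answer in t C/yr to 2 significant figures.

31 t C/yr

At steady state ΣF_in = ΣF_out.
ΣF_in = 228.20 t C/yr.
Dissolved organic carbon export flux = ΣF_in − (36.69 + 161.0) = 228.20 − 197.7 = 30.51 t C/yr.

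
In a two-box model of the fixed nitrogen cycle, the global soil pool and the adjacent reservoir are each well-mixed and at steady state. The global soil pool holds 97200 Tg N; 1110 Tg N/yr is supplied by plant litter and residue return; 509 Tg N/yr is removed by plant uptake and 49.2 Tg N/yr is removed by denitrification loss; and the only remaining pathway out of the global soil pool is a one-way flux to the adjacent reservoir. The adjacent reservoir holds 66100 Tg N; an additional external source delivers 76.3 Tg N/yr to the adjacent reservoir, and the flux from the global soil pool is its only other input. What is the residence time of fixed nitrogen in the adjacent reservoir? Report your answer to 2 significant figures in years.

110 yr

Balance the global soil pool: ΣF_in = 1110.0 Tg N/yr.
Flux to the adjacent reservoir = ΣF_in − (509 + 49.2) = 551.80 Tg N/yr.
Total input to the adjacent reservoir = 551.80 + 76.3 = 628.10 Tg N/yr; at steady state this equals its total output.
τ = M / F = 66100 / 628.10 = 105.2 yr.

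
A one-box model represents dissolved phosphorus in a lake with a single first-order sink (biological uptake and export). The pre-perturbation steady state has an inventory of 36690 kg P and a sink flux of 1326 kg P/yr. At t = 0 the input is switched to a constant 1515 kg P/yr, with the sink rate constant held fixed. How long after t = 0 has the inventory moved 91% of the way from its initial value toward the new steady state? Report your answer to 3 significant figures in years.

66.6 yr

τ = M₀/F₀ = 36690/1326 = 27.67 yr.
The remaining gap fraction is e^(−t/τ); 91% covered ⇒ e^(−t/τ) = 0.0900.
t = −τ ln(0.0900) = 27.67 × 2.408 = 66.63 yr.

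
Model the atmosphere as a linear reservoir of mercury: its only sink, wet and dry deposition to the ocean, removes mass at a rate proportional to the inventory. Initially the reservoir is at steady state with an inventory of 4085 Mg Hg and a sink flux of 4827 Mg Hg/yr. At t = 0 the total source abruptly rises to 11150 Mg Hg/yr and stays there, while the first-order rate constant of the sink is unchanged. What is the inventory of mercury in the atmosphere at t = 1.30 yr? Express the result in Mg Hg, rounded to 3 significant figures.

8280 Mg Hg

Residence time τ = M₀/F₀ = 0.8463 yr. The eventual steady state is M_∞ = M₀·(F₁/F₀) = 4085 × 11150/4827 = 9436.0 Mg Hg.
The anomaly ΔM(t) = M(t) − M_∞ decays as ΔM₀·e^(−t/τ) with ΔM₀ = 4085 − 9436.0 = −5351 Mg Hg.
At t = 1.30 yr, e^(−t/τ) = e^(−1.536) = 0.2152, so ΔM = −1152 Mg Hg and M = 9436.0 − 1152 = 8284.4 Mg Hg.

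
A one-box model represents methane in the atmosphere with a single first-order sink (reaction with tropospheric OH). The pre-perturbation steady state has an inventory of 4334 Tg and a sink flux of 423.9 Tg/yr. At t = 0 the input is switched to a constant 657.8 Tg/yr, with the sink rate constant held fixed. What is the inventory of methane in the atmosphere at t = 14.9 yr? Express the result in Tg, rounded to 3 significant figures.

Residence time τ = M₀/F₀ = 10.22 yr. The eventual steady state is M_∞ = M₀·(F₁/F₀) = 4334 × 657.8/423.9 = 6725.4 Tg.
The anomaly ΔM(t) = M(t) − M_∞ decays as ΔM₀·e^(−t/τ) with ΔM₀ = 4334 − 6725.4 = −2391 Tg.
At t = 14.9 yr, e^(−t/τ) = e^(−1.457) = 0.2329, so ΔM = −556.9 Tg and M = 6725.4 − 556.9 = 6168.6 Tg.

6170 Tg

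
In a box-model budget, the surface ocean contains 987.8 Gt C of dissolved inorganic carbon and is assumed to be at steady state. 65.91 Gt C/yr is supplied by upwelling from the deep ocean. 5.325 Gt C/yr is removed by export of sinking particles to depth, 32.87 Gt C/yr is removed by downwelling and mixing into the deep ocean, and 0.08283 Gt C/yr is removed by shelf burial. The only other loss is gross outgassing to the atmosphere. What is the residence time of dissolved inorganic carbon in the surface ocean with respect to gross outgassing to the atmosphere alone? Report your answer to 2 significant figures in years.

36 yr

At steady state ΣF_in = ΣF_out.
ΣF_in = 65.910 Gt C/yr.
Gross outgassing to the atmosphere flux = ΣF_in − (5.325 + 32.87 + 0.08283) = 65.910 − 38.28 = 27.63 Gt C/yr.
τ = M / F = 987.8 / 27.63 = 35.75 yr.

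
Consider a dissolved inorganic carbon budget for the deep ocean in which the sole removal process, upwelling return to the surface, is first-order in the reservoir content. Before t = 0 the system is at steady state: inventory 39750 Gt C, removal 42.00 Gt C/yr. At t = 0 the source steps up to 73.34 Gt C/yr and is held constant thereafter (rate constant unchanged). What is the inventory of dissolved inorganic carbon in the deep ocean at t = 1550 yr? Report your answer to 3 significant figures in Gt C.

63600 Gt C

The sink rate constant is k = F₀/M₀ = 42.00/39750 = 0.001057 yr⁻¹.
Solving dM/dt = F₁ − kM with M(0) = M₀ gives M(t) = F₁/k + (M₀ − F₁/k)·e^(−kt).
F₁/k = 73.34/0.001057 = 69411 Gt C; kt = 0.001057 × 1550 = 1.638, e^(−kt) = 0.1944.
M(1550) = 69411 + (39750 − 69411) × 0.1944 = 69411 − 5767 = 63644 Gt C.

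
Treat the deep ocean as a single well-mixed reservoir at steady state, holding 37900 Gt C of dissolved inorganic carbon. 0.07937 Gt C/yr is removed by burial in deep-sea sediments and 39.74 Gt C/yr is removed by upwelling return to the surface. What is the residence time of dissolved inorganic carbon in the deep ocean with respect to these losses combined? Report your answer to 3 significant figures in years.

952 yr

Total removal = 0.07937 + 39.74 = 39.819 Gt C/yr.
τ = M / ΣF_out = 37900 / 39.819 = 951.8 yr.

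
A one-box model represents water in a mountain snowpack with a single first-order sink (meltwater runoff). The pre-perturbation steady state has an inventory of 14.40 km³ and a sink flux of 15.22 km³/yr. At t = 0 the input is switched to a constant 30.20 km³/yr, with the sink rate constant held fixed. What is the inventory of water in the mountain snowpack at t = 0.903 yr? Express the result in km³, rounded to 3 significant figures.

23.1 km³

Residence time τ = M₀/F₀ = 0.9461 yr. The eventual steady state is M_∞ = M₀·(F₁/F₀) = 14.40 × 30.20/15.22 = 28.573 km³.
The anomaly ΔM(t) = M(t) − M_∞ decays as ΔM₀·e^(−t/τ) with ΔM₀ = 14.40 − 28.573 = −14.17 km³.
At t = 0.903 yr, e^(−t/τ) = e^(−0.9544) = 0.3850, so ΔM = −5.457 km³ and M = 28.573 − 5.457 = 23.116 km³.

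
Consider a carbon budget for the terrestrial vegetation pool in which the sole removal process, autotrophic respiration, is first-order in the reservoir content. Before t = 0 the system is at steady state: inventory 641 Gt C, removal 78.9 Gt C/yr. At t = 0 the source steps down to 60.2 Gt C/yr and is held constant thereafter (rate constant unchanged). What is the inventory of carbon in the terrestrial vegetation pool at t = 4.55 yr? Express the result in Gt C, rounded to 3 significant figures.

576 Gt C

Residence time τ = M₀/F₀ = 8.124 yr. The eventual steady state is M_∞ = M₀·(F₁/F₀) = 641 × 60.2/78.9 = 489.08 Gt C.
The anomaly ΔM(t) = M(t) − M_∞ decays as ΔM₀·e^(−t/τ) with ΔM₀ = 641 − 489.08 = 151.9 Gt C.
At t = 4.55 yr, e^(−t/τ) = e^(−0.5601) = 0.5712, so ΔM = 86.77 Gt C and M = 489.08 + 86.77 = 575.85 Gt C.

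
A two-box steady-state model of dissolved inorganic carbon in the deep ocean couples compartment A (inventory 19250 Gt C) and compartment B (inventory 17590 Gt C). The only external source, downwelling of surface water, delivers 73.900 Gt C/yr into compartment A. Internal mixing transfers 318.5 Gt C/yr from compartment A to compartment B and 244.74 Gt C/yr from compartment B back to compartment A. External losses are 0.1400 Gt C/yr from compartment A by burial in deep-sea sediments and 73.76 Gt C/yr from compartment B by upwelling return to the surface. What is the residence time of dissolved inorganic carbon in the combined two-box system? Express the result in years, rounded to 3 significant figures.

For the system as a whole, the A↔B exchange is internal and contributes nothing to the throughput; only the external sinks remove mass.
M_total = 19250 + 17590 = 36840 Gt C.
ΣF_external_out = 0.1400 + 73.76 = 73.900 Gt C/yr.
τ = M_total / ΣF_ext = 36840 / 73.900 = 498.5 yr.

499 yr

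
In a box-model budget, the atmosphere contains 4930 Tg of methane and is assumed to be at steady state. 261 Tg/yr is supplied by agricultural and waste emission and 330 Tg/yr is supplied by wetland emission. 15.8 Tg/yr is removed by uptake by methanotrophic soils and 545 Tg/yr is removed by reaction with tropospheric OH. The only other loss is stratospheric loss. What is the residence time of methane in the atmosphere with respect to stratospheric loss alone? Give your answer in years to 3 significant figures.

163 yr

At steady state ΣF_in = ΣF_out.
ΣF_in = 261 + 330 = 591.00 Tg/yr.
Stratospheric loss flux = ΣF_in − (15.8 + 545) = 591.00 − 560.8 = 30.20 Tg/yr.
τ = M / F = 4930 / 30.20 = 163.2 yr.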